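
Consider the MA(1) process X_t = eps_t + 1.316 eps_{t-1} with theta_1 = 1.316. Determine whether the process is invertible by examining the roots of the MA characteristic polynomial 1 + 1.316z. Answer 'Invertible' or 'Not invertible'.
\text{Not invertible}

The MA(q) characteristic polynomial is P(z) = 1 + 1.316z.
Invertibility requires all roots to lie outside the unit circle, i.e. |z| > 1 for every root.
This is linear in z: 1 + (1.316) z = 0  =>  z = -1/(1.316) = -0.759878,  |z| = 0.759878.
Moduli of all roots: 0.7599.
All moduli strictly greater than 1? No.
Verdict: Not invertible.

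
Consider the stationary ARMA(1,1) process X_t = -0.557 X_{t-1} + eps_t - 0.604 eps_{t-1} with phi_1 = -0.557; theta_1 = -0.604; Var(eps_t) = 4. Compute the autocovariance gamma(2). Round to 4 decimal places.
\gamma(2) = 5.0119

Multiply the model equation by X_{t-k} and take expectations. With theta_0 = psi_0 = 1 and psi_j the MA(infinity) weights, this gives
  gamma(k) - sum_i phi_i gamma(k-i) = c_k,
  c_k = sigma^2 * sum_{j=k..q} theta_j psi_{j-k}   (c_k = 0 for k > q),
using gamma(-m) = gamma(m).
psi-weights needed (psi_j = theta_j + sum_i phi_i psi_{j-i}):
  psi_1 = theta_1 + phi_1 = -0.604 + (-0.557) = -1.161
Right-hand sides:
  c_0 = sigma^2 (1 + theta_1 psi_1) = 4 * (1 + (-0.604)(-1.161)) = 4 * 1.701244 = 6.804976
  c_1 = sigma^2 theta_1 = 4 * (-0.604) = -2.416
  c_2 = 0
Equations for k = 0 and k = 1 (AR order 1):
  gamma(0) = phi_1 gamma(1) + c_0
  gamma(1) = phi_1 gamma(0) + c_1
Substituting the second into the first: gamma(0) (1 - phi_1^2) = c_0 + phi_1 c_1, so
  gamma(0) = (c_0 + phi_1 c_1) / (1 - phi_1^2) = (6.804976 + (-0.557)(-2.416)) / (1 - (-0.557)^2) = 8.150688 / 0.689751 = 11.816856.
  gamma(1) = phi_1 gamma(0) + c_1 = (-0.557)(11.816856) + (-2.416) = -8.997989.
For k = 2 (> q): gamma(2) = phi_1 gamma(1) = (-0.557)(-8.997989) = 5.01188.
Therefore gamma(2) = 5.0119 (to 4 decimal places).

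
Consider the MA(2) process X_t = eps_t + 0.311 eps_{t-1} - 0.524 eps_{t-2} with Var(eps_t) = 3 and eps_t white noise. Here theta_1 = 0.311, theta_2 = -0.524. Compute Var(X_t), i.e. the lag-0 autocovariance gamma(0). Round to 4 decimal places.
\gamma(0) = 4.1139

For an MA(q) process X_t = eps_t + sum_i theta_i eps_{t-i} with
Var(eps_t) = sigma^2, the variance is
  gamma(0) = sigma^2 * (1 + sum_i theta_i^2).
  sum_i theta_i^2 = (0.311)^2 + (-0.524)^2 = 0.096721 + 0.274576 = 0.371297.
  gamma(0) = 3 * (1 + 0.371297) = 3 * 1.371297 = 4.113891, which rounds to 4.1139.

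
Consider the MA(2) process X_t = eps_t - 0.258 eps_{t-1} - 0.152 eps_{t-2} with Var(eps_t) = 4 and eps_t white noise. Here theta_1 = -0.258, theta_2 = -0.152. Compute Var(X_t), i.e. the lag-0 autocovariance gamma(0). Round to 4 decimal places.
\gamma(0) = 4.3587

For an MA(q) process X_t = eps_t + sum_i theta_i eps_{t-i} with
Var(eps_t) = sigma^2, the variance is
  gamma(0) = sigma^2 * (1 + sum_i theta_i^2).
  sum_i theta_i^2 = (-0.258)^2 + (-0.152)^2 = 0.066564 + 0.023104 = 0.089668.
  gamma(0) = 4 * (1 + 0.089668) = 4 * 1.089668 = 4.358672, which rounds to 4.3587.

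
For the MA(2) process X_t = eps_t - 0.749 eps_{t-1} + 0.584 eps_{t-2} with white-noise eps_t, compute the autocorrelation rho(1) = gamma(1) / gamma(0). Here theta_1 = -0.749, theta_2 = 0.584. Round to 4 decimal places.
\rho(1) = -0.6238

For an MA(q) process with theta_0 = 1, the autocovariance is
  gamma(k) = sigma^2 * sum_{i=0..q-k} theta_i * theta_{i+k},
and rho(k) = gamma(k) / gamma(0). Sigma^2 cancels.
  numerator   = (1)*(-0.749) + (-0.749)*(0.584) = -1.186416.
  denominator = (1)^2 + (-0.749)^2 + (0.584)^2 = 1.902057.
  rho(1) = -1.186416 / 1.902057 = -0.6238.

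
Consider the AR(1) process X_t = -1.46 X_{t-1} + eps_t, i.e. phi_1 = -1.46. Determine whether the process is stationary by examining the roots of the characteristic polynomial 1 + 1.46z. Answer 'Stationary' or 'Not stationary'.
\text{Not stationary}

The AR(p) characteristic polynomial is P(z) = 1 + 1.46z.
Stationarity requires all roots to lie outside the unit circle, i.e. |z| > 1 for every root.
This is linear in z: 1 + (1.46) z = 0  =>  z = -1/(1.46) = -0.684932,  |z| = 0.684932.
Moduli of all roots: 0.6849.
All moduli strictly greater than 1? No.
Verdict: Not stationary.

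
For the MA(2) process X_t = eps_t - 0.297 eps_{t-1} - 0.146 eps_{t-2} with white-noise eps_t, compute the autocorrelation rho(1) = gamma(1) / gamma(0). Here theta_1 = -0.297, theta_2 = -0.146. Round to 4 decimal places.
\rho(1) = -0.2286

For an MA(q) process with theta_0 = 1, the autocovariance is
  gamma(k) = sigma^2 * sum_{i=0..q-k} theta_i * theta_{i+k},
and rho(k) = gamma(k) / gamma(0). Sigma^2 cancels.
  numerator   = (1)*(-0.297) + (-0.297)*(-0.146) = -0.253638.
  denominator = (1)^2 + (-0.297)^2 + (-0.146)^2 = 1.109525.
  rho(1) = -0.253638 / 1.109525 = -0.2286.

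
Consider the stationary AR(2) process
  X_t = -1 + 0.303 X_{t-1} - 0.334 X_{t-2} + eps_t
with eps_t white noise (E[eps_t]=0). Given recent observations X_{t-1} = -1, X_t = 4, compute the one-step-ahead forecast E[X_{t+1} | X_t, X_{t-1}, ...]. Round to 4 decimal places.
E[X_{t+1} \mid \mathcal F_t] = 0.5460

For an AR(p) model X_t = c + sum_i phi_i X_{t-i} + eps_t, the
one-step-ahead conditional mean is
  E[X_{t+1} | X_t, ...] = c + sum_i phi_i X_{t+1-i}.
Substitute known values:
  E[X_{t+1} | ...] = -1 + (0.303) * (4) + (-0.334) * (-1)
                   = 0.5460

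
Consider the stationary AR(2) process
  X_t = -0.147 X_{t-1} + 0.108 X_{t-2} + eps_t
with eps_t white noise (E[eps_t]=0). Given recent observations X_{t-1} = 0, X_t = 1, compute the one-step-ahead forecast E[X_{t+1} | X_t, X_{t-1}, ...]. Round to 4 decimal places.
E[X_{t+1} \mid \mathcal F_t] = -0.1470

For an AR(p) model X_t = c + sum_i phi_i X_{t-i} + eps_t, the
one-step-ahead conditional mean is
  E[X_{t+1} | X_t, ...] = c + sum_i phi_i X_{t+1-i}.
Substitute known values:
  E[X_{t+1} | ...] = (-0.147) * (1) + (0.108) * (0)
                   = -0.1470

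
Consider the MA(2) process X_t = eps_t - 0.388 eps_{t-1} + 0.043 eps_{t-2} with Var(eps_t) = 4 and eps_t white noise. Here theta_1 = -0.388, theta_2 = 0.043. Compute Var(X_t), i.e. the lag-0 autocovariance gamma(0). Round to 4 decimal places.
\gamma(0) = 4.6096

For an MA(q) process X_t = eps_t + sum_i theta_i eps_{t-i} with
Var(eps_t) = sigma^2, the variance is
  gamma(0) = sigma^2 * (1 + sum_i theta_i^2).
  sum_i theta_i^2 = (-0.388)^2 + (0.043)^2 = 0.150544 + 0.001849 = 0.152393.
  gamma(0) = 4 * (1 + 0.152393) = 4 * 1.152393 = 4.609572, which rounds to 4.6096.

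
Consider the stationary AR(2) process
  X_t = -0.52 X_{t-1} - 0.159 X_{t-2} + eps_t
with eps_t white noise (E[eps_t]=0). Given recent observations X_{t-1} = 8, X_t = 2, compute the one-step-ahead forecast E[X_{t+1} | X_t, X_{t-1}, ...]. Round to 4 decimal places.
E[X_{t+1} \mid \mathcal F_t] = -2.3120

For an AR(p) model X_t = c + sum_i phi_i X_{t-i} + eps_t, the
one-step-ahead conditional mean is
  E[X_{t+1} | X_t, ...] = c + sum_i phi_i X_{t+1-i}.
Substitute known values:
  E[X_{t+1} | ...] = (-0.52) * (2) + (-0.159) * (8)
                   = -2.3120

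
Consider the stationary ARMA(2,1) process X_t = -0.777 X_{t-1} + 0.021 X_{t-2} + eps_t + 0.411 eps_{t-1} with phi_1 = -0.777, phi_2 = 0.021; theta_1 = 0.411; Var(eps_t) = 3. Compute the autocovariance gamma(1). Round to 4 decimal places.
\gamma(1) = -2.0651

Multiply the model equation by X_{t-k} and take expectations. With theta_0 = psi_0 = 1 and psi_j the MA(infinity) weights, this gives
  gamma(k) - sum_i phi_i gamma(k-i) = c_k,
  c_k = sigma^2 * sum_{j=k..q} theta_j psi_{j-k}   (c_k = 0 for k > q),
using gamma(-m) = gamma(m).
psi-weights needed (psi_j = theta_j + sum_i phi_i psi_{j-i}):
  psi_1 = theta_1 + phi_1 = 0.411 + (-0.777) = -0.366
Right-hand sides:
  c_0 = sigma^2 (1 + theta_1 psi_1) = 3 * (1 + (0.411)(-0.366)) = 3 * 0.849574 = 2.548722
  c_1 = sigma^2 theta_1 = 3 * (0.411) = 1.233
  c_2 = 0
Equations for k = 0, 1, 2 (AR order 2, c_2 = 0):
  (E0) gamma(0) = phi_1 gamma(1) + phi_2 gamma(2) + c_0
  (E1) gamma(1) = phi_1 gamma(0) + phi_2 gamma(1) + c_1
  (E2) gamma(2) = phi_1 gamma(1) + phi_2 gamma(0)
From (E1): gamma(1) = A gamma(0) + B with
  A = phi_1 / (1 - phi_2) = -0.777 / 0.979 = -0.793667,   B = c_1 / (1 - phi_2) = 1.233 / 0.979 = 1.259448.
Insert (E2) into (E0): gamma(0) (1 - phi_2^2) = phi_1 (1 + phi_2) gamma(1) + c_0.
  phi_1 (1 + phi_2) = (-0.777)(1.021) = -0.793317,   1 - phi_2^2 = 0.999559.
Replace gamma(1) by A gamma(0) + B and collect gamma(0):
  gamma(0) [0.999559 - (-0.793317)(-0.793667)] = (-0.793317)(1.259448) + 2.548722
  gamma(0) * 0.369929 = 1.54958
  gamma(0) = 1.54958 / 0.369929 = 4.188853.
  gamma(1) = A gamma(0) + B = (-0.793667)(4.188853) + (1.259448) = -2.065106.
Therefore gamma(1) = -2.0651 (to 4 decimal places).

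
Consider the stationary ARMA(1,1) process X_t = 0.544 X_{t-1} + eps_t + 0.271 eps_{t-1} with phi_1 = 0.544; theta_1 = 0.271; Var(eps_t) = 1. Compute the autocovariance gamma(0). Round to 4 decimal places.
\gamma(0) = 1.9434

Multiply the model equation by X_{t-k} and take expectations. With theta_0 = psi_0 = 1 and psi_j the MA(infinity) weights, this gives
  gamma(k) - sum_i phi_i gamma(k-i) = c_k,
  c_k = sigma^2 * sum_{j=k..q} theta_j psi_{j-k}   (c_k = 0 for k > q),
using gamma(-m) = gamma(m).
psi-weights needed (psi_j = theta_j + sum_i phi_i psi_{j-i}):
  psi_1 = theta_1 + phi_1 = 0.271 + (0.544) = 0.815
Right-hand sides:
  c_0 = sigma^2 (1 + theta_1 psi_1) = 1 * (1 + (0.271)(0.815)) = 1 * 1.220865 = 1.220865
  c_1 = sigma^2 theta_1 = 1 * (0.271) = 0.271
  c_2 = 0
Equations for k = 0 and k = 1 (AR order 1):
  gamma(0) = phi_1 gamma(1) + c_0
  gamma(1) = phi_1 gamma(0) + c_1
Substituting the second into the first: gamma(0) (1 - phi_1^2) = c_0 + phi_1 c_1, so
  gamma(0) = (c_0 + phi_1 c_1) / (1 - phi_1^2) = (1.220865 + (0.544)(0.271)) / (1 - (0.544)^2) = 1.368289 / 0.704064 = 1.943416.
Therefore gamma(0) = 1.9434 (to 4 decimal places).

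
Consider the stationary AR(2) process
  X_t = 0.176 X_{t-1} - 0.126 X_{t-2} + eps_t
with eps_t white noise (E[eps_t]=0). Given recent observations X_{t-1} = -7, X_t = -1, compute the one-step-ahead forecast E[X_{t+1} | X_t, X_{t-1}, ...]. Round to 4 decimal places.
E[X_{t+1} \mid \mathcal F_t] = 0.7060

For an AR(p) model X_t = c + sum_i phi_i X_{t-i} + eps_t, the
one-step-ahead conditional mean is
  E[X_{t+1} | X_t, ...] = c + sum_i phi_i X_{t+1-i}.
Substitute known values:
  E[X_{t+1} | ...] = (0.176) * (-1) + (-0.126) * (-7)
                   = 0.7060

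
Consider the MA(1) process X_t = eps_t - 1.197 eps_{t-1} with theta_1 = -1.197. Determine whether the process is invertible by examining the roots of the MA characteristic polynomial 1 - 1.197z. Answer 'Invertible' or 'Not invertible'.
\text{Not invertible}

The MA(q) characteristic polynomial is P(z) = 1 - 1.197z.
Invertibility requires all roots to lie outside the unit circle, i.e. |z| > 1 for every root.
This is linear in z: 1 + (-1.197) z = 0  =>  z = -1/(-1.197) = 0.835422,  |z| = 0.835422.
Moduli of all roots: 0.8354.
All moduli strictly greater than 1? No.
Verdict: Not invertible.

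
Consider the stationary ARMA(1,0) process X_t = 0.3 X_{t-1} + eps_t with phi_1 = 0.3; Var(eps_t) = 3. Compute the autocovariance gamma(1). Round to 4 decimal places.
\gamma(1) = 0.9890

Multiply the model equation by X_{t-k} and take expectations. With theta_0 = psi_0 = 1 and psi_j the MA(infinity) weights, this gives
  gamma(k) - sum_i phi_i gamma(k-i) = c_k,
  c_k = sigma^2 * sum_{j=k..q} theta_j psi_{j-k}   (c_k = 0 for k > q),
using gamma(-m) = gamma(m).
Pure AR (q = 0): c_0 = sigma^2 = 3, c_k = 0 for k >= 1.
Equations for k = 0 and k = 1 (AR order 1):
  gamma(0) = phi_1 gamma(1) + c_0
  gamma(1) = phi_1 gamma(0) + c_1
Substituting the second into the first: gamma(0) (1 - phi_1^2) = c_0 + phi_1 c_1, so
  gamma(0) = c_0 / (1 - phi_1^2) = 3 / (1 - (0.3)^2) = 3 / 0.91 = 3.296703.
  gamma(1) = phi_1 gamma(0) = (0.3)(3.296703) = 0.989011.
Therefore gamma(1) = 0.9890 (to 4 decimal places).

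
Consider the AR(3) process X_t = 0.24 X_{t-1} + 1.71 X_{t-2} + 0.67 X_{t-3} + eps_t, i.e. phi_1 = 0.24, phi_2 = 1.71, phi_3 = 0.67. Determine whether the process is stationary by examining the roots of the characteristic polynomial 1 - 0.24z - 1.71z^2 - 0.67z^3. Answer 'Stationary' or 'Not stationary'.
\text{Not stationary}

The AR(p) characteristic polynomial is P(z) = 1 - 0.24z - 1.71z^2 - 0.67z^3.
Stationarity requires all roots to lie outside the unit circle, i.e. |z| > 1 for every root.
Degree 3: look for a simple real root z0 first, then factor out (1 - z/z0) and solve the remaining quadratic.
Testing z0 = -2: P(-2) = 1 + (-0.24)(-2) + (-1.71)(-2)^2 + (-0.67)(-2)^3
  = 1 + (0.48) + (-6.84) + (5.36) = 0.  So z_0 = -2 is a root, |z_0| = 2.
Divide out the factor (1 + 0.5 z) = (1 - z/z0) (since 1/z0 = -0.5):
  P(z) = (1 + 0.5 z)(1 + (-0.74) z + (-1.34) z^2)
  [check: z-coef -0.74 - (-0.5) = -0.24; z^2-coef -1.34 - (-0.5)(-0.74) = -1.71; z^3-coef -(-0.5)(-1.34) = -0.67.]
Remaining roots from the quadratic factor 1 + (-0.74) z + (-1.34) z^2:
  Set 1 + (-0.74) z + (-1.34) z^2 = 0, i.e. a z^2 + b z + c = 0 with a = -1.34, b = -0.74, c = 1.
  Discriminant D = b^2 - 4ac = (-0.74)^2 - 4*(-1.34)*1 = 0.5476 - (-5.36) = 5.9076.
  D >= 0, so the roots are real: z = (-b +/- sqrt(D)) / (2a) = (0.74 +/- 2.430555) / (-2.68).
    z_1 = (0.74 + 2.430555) / (-2.68) = -1.183,   |z_1| = 1.183.
    z_2 = (0.74 - 2.430555) / (-2.68) = 0.6308,   |z_2| = 0.6308.
Moduli of all roots: 2.0000, 1.1830, 0.6308.
All moduli strictly greater than 1? No.
Verdict: Not stationary.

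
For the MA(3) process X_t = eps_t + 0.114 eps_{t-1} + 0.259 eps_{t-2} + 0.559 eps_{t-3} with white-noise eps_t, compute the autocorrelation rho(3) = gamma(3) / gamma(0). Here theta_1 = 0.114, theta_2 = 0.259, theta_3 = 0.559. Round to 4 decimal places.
\rho(3) = 0.4014

For an MA(q) process with theta_0 = 1, the autocovariance is
  gamma(k) = sigma^2 * sum_{i=0..q-k} theta_i * theta_{i+k},
and rho(k) = gamma(k) / gamma(0). Sigma^2 cancels.
  numerator   = (1)*(0.559) = 0.559.
  denominator = (1)^2 + (0.114)^2 + (0.259)^2 + (0.559)^2 = 1.392558.
  rho(3) = 0.559 / 1.392558 = 0.4014.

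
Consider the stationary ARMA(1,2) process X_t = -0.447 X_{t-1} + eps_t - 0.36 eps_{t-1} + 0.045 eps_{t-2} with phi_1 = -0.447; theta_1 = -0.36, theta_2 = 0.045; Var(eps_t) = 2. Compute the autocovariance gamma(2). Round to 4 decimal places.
\gamma(2) = 1.1864

Multiply the model equation by X_{t-k} and take expectations. With theta_0 = psi_0 = 1 and psi_j the MA(infinity) weights, this gives
  gamma(k) - sum_i phi_i gamma(k-i) = c_k,
  c_k = sigma^2 * sum_{j=k..q} theta_j psi_{j-k}   (c_k = 0 for k > q),
using gamma(-m) = gamma(m).
psi-weights needed (psi_j = theta_j + sum_i phi_i psi_{j-i}):
  psi_1 = theta_1 + phi_1 = -0.36 + (-0.447) = -0.807
  psi_2 = theta_2 + phi_1 psi_1 = 0.045 + (-0.447)(-0.807) = 0.405729
Right-hand sides:
  c_0 = sigma^2 (1 + theta_1 psi_1 + theta_2 psi_2) = 2 * (1 + (-0.36)(-0.807) + (0.045)(0.405729)) = 2 * 1.308778 = 2.617556
  c_1 = sigma^2 (theta_1 + theta_2 psi_1) = 2 * (-0.36 + (0.045)(-0.807)) = -0.79263
  c_2 = sigma^2 theta_2 = 2 * (0.045) = 0.09
Equations for k = 0 and k = 1 (AR order 1):
  gamma(0) = phi_1 gamma(1) + c_0
  gamma(1) = phi_1 gamma(0) + c_1
Substituting the second into the first: gamma(0) (1 - phi_1^2) = c_0 + phi_1 c_1, so
  gamma(0) = (c_0 + phi_1 c_1) / (1 - phi_1^2) = (2.617556 + (-0.447)(-0.79263)) / (1 - (-0.447)^2) = 2.971861 / 0.800191 = 3.71394.
  gamma(1) = phi_1 gamma(0) + c_1 = (-0.447)(3.71394) + (-0.79263) = -2.452761.
For k = 2: gamma(2) = phi_1 gamma(1) + c_2
  = (-0.447)(-2.452761) + (0.09) = 1.186384.
Therefore gamma(2) = 1.1864 (to 4 decimal places).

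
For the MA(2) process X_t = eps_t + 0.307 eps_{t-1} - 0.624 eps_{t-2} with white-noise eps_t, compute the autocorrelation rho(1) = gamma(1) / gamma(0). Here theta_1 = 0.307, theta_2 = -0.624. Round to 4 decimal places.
\rho(1) = 0.0778

For an MA(q) process with theta_0 = 1, the autocovariance is
  gamma(k) = sigma^2 * sum_{i=0..q-k} theta_i * theta_{i+k},
and rho(k) = gamma(k) / gamma(0). Sigma^2 cancels.
  numerator   = (1)*(0.307) + (0.307)*(-0.624) = 0.115432.
  denominator = (1)^2 + (0.307)^2 + (-0.624)^2 = 1.483625.
  rho(1) = 0.115432 / 1.483625 = 0.0778.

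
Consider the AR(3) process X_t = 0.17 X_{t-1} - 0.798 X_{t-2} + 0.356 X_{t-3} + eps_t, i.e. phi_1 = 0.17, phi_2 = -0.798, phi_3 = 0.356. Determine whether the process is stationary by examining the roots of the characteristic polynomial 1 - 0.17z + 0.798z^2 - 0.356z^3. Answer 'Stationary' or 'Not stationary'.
\text{Stationary}

The AR(p) characteristic polynomial is P(z) = 1 - 0.17z + 0.798z^2 - 0.356z^3.
Stationarity requires all roots to lie outside the unit circle, i.e. |z| > 1 for every root.
Degree 3: look for a simple real root z0 first, then factor out (1 - z/z0) and solve the remaining quadratic.
Testing z0 = 2.5: P(2.5) = 1 + (-0.17)(2.5) + (0.798)(2.5)^2 + (-0.356)(2.5)^3
  = 1 + (-0.425) + (4.9875) + (-5.5625) = 0.  So z_0 = 2.5 is a root, |z_0| = 2.5.
Divide out the factor (1 - 0.4 z) = (1 - z/z0) (since 1/z0 = 0.4):
  P(z) = (1 - 0.4 z)(1 + (0.23) z + (0.89) z^2)
  [check: z-coef 0.23 - (0.4) = -0.17; z^2-coef 0.89 - (0.4)(0.23) = 0.798; z^3-coef -(0.4)(0.89) = -0.356.]
Remaining roots from the quadratic factor 1 + (0.23) z + (0.89) z^2:
  Set 1 + (0.23) z + (0.89) z^2 = 0, i.e. a z^2 + b z + c = 0 with a = 0.89, b = 0.23, c = 1.
  Discriminant D = b^2 - 4ac = (0.23)^2 - 4*(0.89)*1 = 0.0529 - (3.56) = -3.5071.
  D < 0, so the roots are the complex-conjugate pair z = (-b +/- i sqrt(-D)) / (2a) = -0.1292 +/- 1.0521i.
  For a conjugate pair |z|^2 = z * conj(z) = (product of roots) = c/a = 1/(0.89) = 1.123596, so |z| = sqrt(1.123596) = 1.06 for both roots.
Moduli of all roots: 2.5000, 1.0600, 1.0600.
All moduli strictly greater than 1? Yes.
Verdict: Stationary.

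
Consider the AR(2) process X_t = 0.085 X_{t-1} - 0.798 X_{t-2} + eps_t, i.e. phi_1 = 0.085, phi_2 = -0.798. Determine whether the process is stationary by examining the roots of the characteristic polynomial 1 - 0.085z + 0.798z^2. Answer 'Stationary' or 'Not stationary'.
\text{Stationary}

The AR(p) characteristic polynomial is P(z) = 1 - 0.085z + 0.798z^2.
Stationarity requires all roots to lie outside the unit circle, i.e. |z| > 1 for every root.
Set 1 + (-0.085) z + (0.798) z^2 = 0, i.e. a z^2 + b z + c = 0 with a = 0.798, b = -0.085, c = 1.
Discriminant D = b^2 - 4ac = (-0.085)^2 - 4*(0.798)*1 = 0.007225 - (3.192) = -3.184775.
D < 0, so the roots are the complex-conjugate pair z = (-b +/- i sqrt(-D)) / (2a) = 0.0533 +/- 1.1182i.
For a conjugate pair |z|^2 = z * conj(z) = (product of roots) = c/a = 1/(0.798) = 1.253133, so |z| = sqrt(1.253133) = 1.1194 for both roots.
Moduli of all roots: 1.1194, 1.1194.
All moduli strictly greater than 1? Yes.
Verdict: Stationary.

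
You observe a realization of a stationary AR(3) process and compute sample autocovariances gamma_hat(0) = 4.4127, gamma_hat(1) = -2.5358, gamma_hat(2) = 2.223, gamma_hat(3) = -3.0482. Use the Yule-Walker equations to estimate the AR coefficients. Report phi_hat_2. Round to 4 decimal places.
\hat\phi_{2} = 0.0360

The Yule-Walker equations for an AR(p) process read, in matrix form,
  Gamma_p phi = r_p,   with   (Gamma_p)_{ij} = gamma(|i - j|),
                       (r_p)_i = gamma(i),   i,j = 1..p.
Substitute the sample gammas (Toeplitz matrix and right-hand side of size 3):
  Gamma_p = [[4.4127, -2.5358, 2.223], [-2.5358, 4.4127, -2.5358], [2.223, -2.5358, 4.4127]]
  r_p     = [-2.5358, 2.223, -3.0482]
Written out (R1..R3):
  (R1) 4.4127 phi_1 - 2.5358 phi_2 + 2.223 phi_3 = -2.5358
  (R2) -2.5358 phi_1 + 4.4127 phi_2 - 2.5358 phi_3 = 2.223
  (R3) 2.223 phi_1 - 2.5358 phi_2 + 4.4127 phi_3 = -3.0482
Gaussian elimination:
  R2 <- R2 - (-2.5358/4.4127) R1 = R2 - (-0.57466) R1:  2.955478 phi_2 - 1.258332 phi_3 = 0.765778
  R3 <- R3 - (2.223/4.4127) R1 = R3 - (0.503773) R1:  -1.258332 phi_2 + 3.292812 phi_3 = -1.770732
  R3 <- R3 - (-1.258332/2.955478) R2 = R3 - (-0.425763) R2:  2.757062 phi_3 = -1.444692
Back-substitution:
  phi_hat_3 = -1.444692 / 2.757062 = -0.523997
  phi_hat_2 = (0.765778 - (-1.258332)(-0.523997)) / 2.955478 = 0.036006
  phi_hat_1 = (-2.5358 - (-2.5358)(0.036006) - (2.223)(-0.523997)) / 4.4127 = -0.289992
So phi_hat = [-0.2900, 0.0360, -0.5240].
Therefore phi_hat_2 = 0.0360.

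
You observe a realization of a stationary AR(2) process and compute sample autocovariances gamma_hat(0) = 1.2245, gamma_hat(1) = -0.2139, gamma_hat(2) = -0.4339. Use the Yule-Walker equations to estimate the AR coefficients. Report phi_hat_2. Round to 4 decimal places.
\hat\phi_{2} = -0.3970

The Yule-Walker equations for an AR(p) process read, in matrix form,
  Gamma_p phi = r_p,   with   (Gamma_p)_{ij} = gamma(|i - j|),
                       (r_p)_i = gamma(i),   i,j = 1..p.
Substitute the sample gammas (Toeplitz matrix and right-hand side of size 2):
  Gamma_p = [[1.2245, -0.2139], [-0.2139, 1.2245]]
  r_p     = [-0.2139, -0.4339]
Written out:
  1.2245 phi_1 - 0.2139 phi_2 = -0.2139
  -0.2139 phi_1 + 1.2245 phi_2 = -0.4339
Solve by Cramer's rule:
  det = gamma(0)^2 - gamma(1)^2 = (1.2245)^2 - (-0.2139)^2 = 1.49940025 - 0.04575321 = 1.45364704
  phi_hat_1 = [gamma(1) gamma(0) - gamma(1) gamma(2)] / det = [(-0.2139)(1.2245) - (-0.2139)(-0.4339)] / 1.45364704 = -0.35473176 / 1.45364704 = -0.244
  phi_hat_2 = [gamma(0) gamma(2) - gamma(1)^2] / det = [(1.2245)(-0.4339) - (-0.2139)^2] / 1.45364704 = -0.57706376 / 1.45364704 = -0.397
So phi_hat = [-0.2440, -0.3970].
Therefore phi_hat_2 = -0.3970.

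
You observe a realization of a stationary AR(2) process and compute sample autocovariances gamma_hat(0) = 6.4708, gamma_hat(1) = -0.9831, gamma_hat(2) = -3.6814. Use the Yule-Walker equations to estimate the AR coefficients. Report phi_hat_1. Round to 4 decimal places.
\hat\phi_{1} = -0.2440

The Yule-Walker equations for an AR(p) process read, in matrix form,
  Gamma_p phi = r_p,   with   (Gamma_p)_{ij} = gamma(|i - j|),
                       (r_p)_i = gamma(i),   i,j = 1..p.
Substitute the sample gammas (Toeplitz matrix and right-hand side of size 2):
  Gamma_p = [[6.4708, -0.9831], [-0.9831, 6.4708]]
  r_p     = [-0.9831, -3.6814]
Written out:
  6.4708 phi_1 - 0.9831 phi_2 = -0.9831
  -0.9831 phi_1 + 6.4708 phi_2 = -3.6814
Solve by Cramer's rule:
  det = gamma(0)^2 - gamma(1)^2 = (6.4708)^2 - (-0.9831)^2 = 41.87125264 - 0.96648561 = 40.90476703
  phi_hat_1 = [gamma(1) gamma(0) - gamma(1) gamma(2)] / det = [(-0.9831)(6.4708) - (-0.9831)(-3.6814)] / 40.90476703 = -9.98062782 / 40.90476703 = -0.244
  phi_hat_2 = [gamma(0) gamma(2) - gamma(1)^2] / det = [(6.4708)(-3.6814) - (-0.9831)^2] / 40.90476703 = -24.78808873 / 40.90476703 = -0.606
So phi_hat = [-0.2440, -0.6060].
Therefore phi_hat_1 = -0.2440.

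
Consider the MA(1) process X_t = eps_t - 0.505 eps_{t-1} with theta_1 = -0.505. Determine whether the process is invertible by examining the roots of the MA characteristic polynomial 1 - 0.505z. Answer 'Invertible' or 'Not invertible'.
\text{Invertible}

The MA(q) characteristic polynomial is P(z) = 1 - 0.505z.
Invertibility requires all roots to lie outside the unit circle, i.e. |z| > 1 for every root.
This is linear in z: 1 + (-0.505) z = 0  =>  z = -1/(-0.505) = 1.980198,  |z| = 1.980198.
Moduli of all roots: 1.9802.
All moduli strictly greater than 1? Yes.
Verdict: Invertible.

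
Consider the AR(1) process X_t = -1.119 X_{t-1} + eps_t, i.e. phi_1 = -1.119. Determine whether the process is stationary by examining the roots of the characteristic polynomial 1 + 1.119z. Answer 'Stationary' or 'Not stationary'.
\text{Not stationary}

The AR(p) characteristic polynomial is P(z) = 1 + 1.119z.
Stationarity requires all roots to lie outside the unit circle, i.e. |z| > 1 for every root.
This is linear in z: 1 + (1.119) z = 0  =>  z = -1/(1.119) = -0.893655,  |z| = 0.893655.
Moduli of all roots: 0.8937.
All moduli strictly greater than 1? No.
Verdict: Not stationary.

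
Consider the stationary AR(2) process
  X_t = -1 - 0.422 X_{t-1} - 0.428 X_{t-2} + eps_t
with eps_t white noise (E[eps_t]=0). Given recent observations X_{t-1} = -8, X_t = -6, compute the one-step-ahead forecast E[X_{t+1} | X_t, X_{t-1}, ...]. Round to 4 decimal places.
E[X_{t+1} \mid \mathcal F_t] = 4.9560

For an AR(p) model X_t = c + sum_i phi_i X_{t-i} + eps_t, the
one-step-ahead conditional mean is
  E[X_{t+1} | X_t, ...] = c + sum_i phi_i X_{t+1-i}.
Substitute known values:
  E[X_{t+1} | ...] = -1 + (-0.422) * (-6) + (-0.428) * (-8)
                   = 4.9560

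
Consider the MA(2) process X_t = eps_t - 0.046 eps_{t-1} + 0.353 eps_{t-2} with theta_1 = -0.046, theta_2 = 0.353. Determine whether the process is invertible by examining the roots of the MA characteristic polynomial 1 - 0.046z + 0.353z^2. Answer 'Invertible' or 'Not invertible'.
\text{Invertible}

The MA(q) characteristic polynomial is P(z) = 1 - 0.046z + 0.353z^2.
Invertibility requires all roots to lie outside the unit circle, i.e. |z| > 1 for every root.
Set 1 + (-0.046) z + (0.353) z^2 = 0, i.e. a z^2 + b z + c = 0 with a = 0.353, b = -0.046, c = 1.
Discriminant D = b^2 - 4ac = (-0.046)^2 - 4*(0.353)*1 = 0.002116 - (1.412) = -1.409884.
D < 0, so the roots are the complex-conjugate pair z = (-b +/- i sqrt(-D)) / (2a) = 0.0652 +/- 1.6818i.
For a conjugate pair |z|^2 = z * conj(z) = (product of roots) = c/a = 1/(0.353) = 2.832861, so |z| = sqrt(2.832861) = 1.6831 for both roots.
Moduli of all roots: 1.6831, 1.6831.
All moduli strictly greater than 1? Yes.
Verdict: Invertible.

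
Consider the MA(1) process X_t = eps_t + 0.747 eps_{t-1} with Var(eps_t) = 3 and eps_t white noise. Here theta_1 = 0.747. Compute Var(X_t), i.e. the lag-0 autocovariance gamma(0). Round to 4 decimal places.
\gamma(0) = 4.6740

For an MA(q) process X_t = eps_t + sum_i theta_i eps_{t-i} with
Var(eps_t) = sigma^2, the variance is
  gamma(0) = sigma^2 * (1 + sum_i theta_i^2).
  sum_i theta_i^2 = (0.747)^2 = 0.558009.
  gamma(0) = 3 * (1 + 0.558009) = 3 * 1.558009 = 4.674027, which rounds to 4.6740.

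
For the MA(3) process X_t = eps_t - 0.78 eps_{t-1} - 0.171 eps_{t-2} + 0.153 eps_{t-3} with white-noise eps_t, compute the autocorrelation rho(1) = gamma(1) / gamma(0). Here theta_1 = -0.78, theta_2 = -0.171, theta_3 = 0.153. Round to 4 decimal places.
\rho(1) = -0.4050

For an MA(q) process with theta_0 = 1, the autocovariance is
  gamma(k) = sigma^2 * sum_{i=0..q-k} theta_i * theta_{i+k},
and rho(k) = gamma(k) / gamma(0). Sigma^2 cancels.
  numerator   = (1)*(-0.78) + (-0.78)*(-0.171) + (-0.171)*(0.153) = -0.672783.
  denominator = (1)^2 + (-0.78)^2 + (-0.171)^2 + (0.153)^2 = 1.66105.
  rho(1) = -0.672783 / 1.66105 = -0.4050.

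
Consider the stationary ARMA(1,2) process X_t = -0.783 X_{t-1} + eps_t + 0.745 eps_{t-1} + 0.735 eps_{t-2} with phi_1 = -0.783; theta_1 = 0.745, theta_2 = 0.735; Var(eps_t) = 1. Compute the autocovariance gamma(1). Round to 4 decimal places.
\gamma(1) = -1.2506

Multiply the model equation by X_{t-k} and take expectations. With theta_0 = psi_0 = 1 and psi_j the MA(infinity) weights, this gives
  gamma(k) - sum_i phi_i gamma(k-i) = c_k,
  c_k = sigma^2 * sum_{j=k..q} theta_j psi_{j-k}   (c_k = 0 for k > q),
using gamma(-m) = gamma(m).
psi-weights needed (psi_j = theta_j + sum_i phi_i psi_{j-i}):
  psi_1 = theta_1 + phi_1 = 0.745 + (-0.783) = -0.038
  psi_2 = theta_2 + phi_1 psi_1 = 0.735 + (-0.783)(-0.038) = 0.764754
Right-hand sides:
  c_0 = sigma^2 (1 + theta_1 psi_1 + theta_2 psi_2) = 1 * (1 + (0.745)(-0.038) + (0.735)(0.764754)) = 1 * 1.533784 = 1.533784
  c_1 = sigma^2 (theta_1 + theta_2 psi_1) = 1 * (0.745 + (0.735)(-0.038)) = 0.71707
  c_2 = sigma^2 theta_2 = 1 * (0.735) = 0.735
Equations for k = 0 and k = 1 (AR order 1):
  gamma(0) = phi_1 gamma(1) + c_0
  gamma(1) = phi_1 gamma(0) + c_1
Substituting the second into the first: gamma(0) (1 - phi_1^2) = c_0 + phi_1 c_1, so
  gamma(0) = (c_0 + phi_1 c_1) / (1 - phi_1^2) = (1.533784 + (-0.783)(0.71707)) / (1 - (-0.783)^2) = 0.972318 / 0.386911 = 2.513029.
  gamma(1) = phi_1 gamma(0) + c_1 = (-0.783)(2.513029) + (0.71707) = -1.250631.
Therefore gamma(1) = -1.2506 (to 4 decimal places).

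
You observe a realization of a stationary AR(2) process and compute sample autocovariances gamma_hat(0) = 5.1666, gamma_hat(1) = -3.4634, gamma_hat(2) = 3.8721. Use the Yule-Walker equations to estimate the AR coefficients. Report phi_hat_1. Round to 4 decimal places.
\hat\phi_{1} = -0.3050

The Yule-Walker equations for an AR(p) process read, in matrix form,
  Gamma_p phi = r_p,   with   (Gamma_p)_{ij} = gamma(|i - j|),
                       (r_p)_i = gamma(i),   i,j = 1..p.
Substitute the sample gammas (Toeplitz matrix and right-hand side of size 2):
  Gamma_p = [[5.1666, -3.4634], [-3.4634, 5.1666]]
  r_p     = [-3.4634, 3.8721]
Written out:
  5.1666 phi_1 - 3.4634 phi_2 = -3.4634
  -3.4634 phi_1 + 5.1666 phi_2 = 3.8721
Solve by Cramer's rule:
  det = gamma(0)^2 - gamma(1)^2 = (5.1666)^2 - (-3.4634)^2 = 26.69375556 - 11.99513956 = 14.698616
  phi_hat_1 = [gamma(1) gamma(0) - gamma(1) gamma(2)] / det = [(-3.4634)(5.1666) - (-3.4634)(3.8721)] / 14.698616 = -4.4833713 / 14.698616 = -0.305
  phi_hat_2 = [gamma(0) gamma(2) - gamma(1)^2] / det = [(5.1666)(3.8721) - (-3.4634)^2] / 14.698616 = 8.0104523 / 14.698616 = 0.545
So phi_hat = [-0.3050, 0.5450].
Therefore phi_hat_1 = -0.3050.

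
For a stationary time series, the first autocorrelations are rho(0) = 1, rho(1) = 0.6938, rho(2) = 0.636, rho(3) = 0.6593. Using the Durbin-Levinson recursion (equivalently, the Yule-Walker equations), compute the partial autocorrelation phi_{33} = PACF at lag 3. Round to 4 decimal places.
\phi_{33} = 0.3021

The PACF at lag k is phi_{kk}, the last component of the solution
to the Yule-Walker system G_k phi = r_k where
  (G_k)_{ij} = rho(|i - j|), (r_k)_i = rho(i), i,j = 1..k.
Equivalently, Durbin-Levinson gives phi_{kk} iteratively:
  phi_{11} = rho(1)
  phi_{kk} = [rho(k) - sum_{j=1..k-1} phi_{k-1,j} rho(k-j)]
            / [1 - sum_{j=1..k-1} phi_{k-1,j} rho(j)],
  phi_{k,j} = phi_{k-1,j} - phi_{kk} phi_{k-1,k-j},  j = 1..k-1.
Step k = 1:
  phi_11 = rho(1) = 0.6938.
Step k = 2:
  phi_22 = [rho(2) - phi_11 rho(1)] / [1 - phi_11 rho(1)] = [0.636 - (0.6938)(0.6938)] / [1 - (0.6938)(0.6938)]
         = 0.15464156 / 0.51864156 = 0.298167.
  Update: phi_21 = phi_11 - phi_22 phi_11 = 0.6938 - (0.298167)(0.6938) = 0.486932.
Step k = 3:
  phi_33 = [rho(3) - phi_21 rho(2) - phi_22 rho(1)] / [1 - phi_21 rho(1) - phi_22 rho(2)]
    numerator   = 0.6593 - (0.486932)(0.636) - (0.298167)(0.6938) = 0.14274327
    denominator = 1 - (0.486932)(0.6938) - (0.298167)(0.636) = 0.47253262
  phi_33 = 0.14274327 / 0.47253262 = 0.3021.
Therefore phi_{33} = 0.3021.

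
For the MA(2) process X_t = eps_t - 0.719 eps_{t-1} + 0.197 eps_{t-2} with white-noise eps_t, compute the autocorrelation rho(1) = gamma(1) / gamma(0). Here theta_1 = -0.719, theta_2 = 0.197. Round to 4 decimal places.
\rho(1) = -0.5532

For an MA(q) process with theta_0 = 1, the autocovariance is
  gamma(k) = sigma^2 * sum_{i=0..q-k} theta_i * theta_{i+k},
and rho(k) = gamma(k) / gamma(0). Sigma^2 cancels.
  numerator   = (1)*(-0.719) + (-0.719)*(0.197) = -0.860643.
  denominator = (1)^2 + (-0.719)^2 + (0.197)^2 = 1.55577.
  rho(1) = -0.860643 / 1.55577 = -0.5532.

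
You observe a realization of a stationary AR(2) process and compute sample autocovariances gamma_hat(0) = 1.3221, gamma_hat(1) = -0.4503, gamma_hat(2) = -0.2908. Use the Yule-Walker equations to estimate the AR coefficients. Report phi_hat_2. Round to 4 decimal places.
\hat\phi_{2} = -0.3800

The Yule-Walker equations for an AR(p) process read, in matrix form,
  Gamma_p phi = r_p,   with   (Gamma_p)_{ij} = gamma(|i - j|),
                       (r_p)_i = gamma(i),   i,j = 1..p.
Substitute the sample gammas (Toeplitz matrix and right-hand side of size 2):
  Gamma_p = [[1.3221, -0.4503], [-0.4503, 1.3221]]
  r_p     = [-0.4503, -0.2908]
Written out:
  1.3221 phi_1 - 0.4503 phi_2 = -0.4503
  -0.4503 phi_1 + 1.3221 phi_2 = -0.2908
Solve by Cramer's rule:
  det = gamma(0)^2 - gamma(1)^2 = (1.3221)^2 - (-0.4503)^2 = 1.74794841 - 0.20277009 = 1.54517832
  phi_hat_1 = [gamma(1) gamma(0) - gamma(1) gamma(2)] / det = [(-0.4503)(1.3221) - (-0.4503)(-0.2908)] / 1.54517832 = -0.72628887 / 1.54517832 = -0.47
  phi_hat_2 = [gamma(0) gamma(2) - gamma(1)^2] / det = [(1.3221)(-0.2908) - (-0.4503)^2] / 1.54517832 = -0.58723677 / 1.54517832 = -0.38
So phi_hat = [-0.4700, -0.3800].
Therefore phi_hat_2 = -0.3800.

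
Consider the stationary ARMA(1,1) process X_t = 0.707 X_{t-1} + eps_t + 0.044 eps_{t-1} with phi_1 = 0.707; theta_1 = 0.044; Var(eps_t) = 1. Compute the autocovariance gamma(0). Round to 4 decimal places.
\gamma(0) = 2.1277

Multiply the model equation by X_{t-k} and take expectations. With theta_0 = psi_0 = 1 and psi_j the MA(infinity) weights, this gives
  gamma(k) - sum_i phi_i gamma(k-i) = c_k,
  c_k = sigma^2 * sum_{j=k..q} theta_j psi_{j-k}   (c_k = 0 for k > q),
using gamma(-m) = gamma(m).
psi-weights needed (psi_j = theta_j + sum_i phi_i psi_{j-i}):
  psi_1 = theta_1 + phi_1 = 0.044 + (0.707) = 0.751
Right-hand sides:
  c_0 = sigma^2 (1 + theta_1 psi_1) = 1 * (1 + (0.044)(0.751)) = 1 * 1.033044 = 1.033044
  c_1 = sigma^2 theta_1 = 1 * (0.044) = 0.044
  c_2 = 0
Equations for k = 0 and k = 1 (AR order 1):
  gamma(0) = phi_1 gamma(1) + c_0
  gamma(1) = phi_1 gamma(0) + c_1
Substituting the second into the first: gamma(0) (1 - phi_1^2) = c_0 + phi_1 c_1, so
  gamma(0) = (c_0 + phi_1 c_1) / (1 - phi_1^2) = (1.033044 + (0.707)(0.044)) / (1 - (0.707)^2) = 1.064152 / 0.500151 = 2.127661.
Therefore gamma(0) = 2.1277 (to 4 decimal places).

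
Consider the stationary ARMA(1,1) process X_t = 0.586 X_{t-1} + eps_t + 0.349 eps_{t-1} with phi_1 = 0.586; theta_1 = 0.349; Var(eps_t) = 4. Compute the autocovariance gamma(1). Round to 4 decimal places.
\gamma(1) = 6.8609

Multiply the model equation by X_{t-k} and take expectations. With theta_0 = psi_0 = 1 and psi_j the MA(infinity) weights, this gives
  gamma(k) - sum_i phi_i gamma(k-i) = c_k,
  c_k = sigma^2 * sum_{j=k..q} theta_j psi_{j-k}   (c_k = 0 for k > q),
using gamma(-m) = gamma(m).
psi-weights needed (psi_j = theta_j + sum_i phi_i psi_{j-i}):
  psi_1 = theta_1 + phi_1 = 0.349 + (0.586) = 0.935
Right-hand sides:
  c_0 = sigma^2 (1 + theta_1 psi_1) = 4 * (1 + (0.349)(0.935)) = 4 * 1.326315 = 5.30526
  c_1 = sigma^2 theta_1 = 4 * (0.349) = 1.396
  c_2 = 0
Equations for k = 0 and k = 1 (AR order 1):
  gamma(0) = phi_1 gamma(1) + c_0
  gamma(1) = phi_1 gamma(0) + c_1
Substituting the second into the first: gamma(0) (1 - phi_1^2) = c_0 + phi_1 c_1, so
  gamma(0) = (c_0 + phi_1 c_1) / (1 - phi_1^2) = (5.30526 + (0.586)(1.396)) / (1 - (0.586)^2) = 6.123316 / 0.656604 = 9.325737.
  gamma(1) = phi_1 gamma(0) + c_1 = (0.586)(9.325737) + (1.396) = 6.860882.
Therefore gamma(1) = 6.8609 (to 4 decimal places).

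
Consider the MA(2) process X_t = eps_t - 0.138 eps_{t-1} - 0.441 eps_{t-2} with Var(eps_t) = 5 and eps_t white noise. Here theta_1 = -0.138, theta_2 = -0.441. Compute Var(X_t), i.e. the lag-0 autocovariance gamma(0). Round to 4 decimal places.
\gamma(0) = 6.0676

For an MA(q) process X_t = eps_t + sum_i theta_i eps_{t-i} with
Var(eps_t) = sigma^2, the variance is
  gamma(0) = sigma^2 * (1 + sum_i theta_i^2).
  sum_i theta_i^2 = (-0.138)^2 + (-0.441)^2 = 0.019044 + 0.194481 = 0.213525.
  gamma(0) = 5 * (1 + 0.213525) = 5 * 1.213525 = 6.067625, which rounds to 6.0676.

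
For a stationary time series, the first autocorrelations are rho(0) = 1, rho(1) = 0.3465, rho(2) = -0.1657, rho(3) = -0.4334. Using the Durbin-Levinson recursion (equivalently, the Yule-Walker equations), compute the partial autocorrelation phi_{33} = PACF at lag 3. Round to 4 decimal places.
\phi_{33} = -0.3110

The PACF at lag k is phi_{kk}, the last component of the solution
to the Yule-Walker system G_k phi = r_k where
  (G_k)_{ij} = rho(|i - j|), (r_k)_i = rho(i), i,j = 1..k.
Equivalently, Durbin-Levinson gives phi_{kk} iteratively:
  phi_{11} = rho(1)
  phi_{kk} = [rho(k) - sum_{j=1..k-1} phi_{k-1,j} rho(k-j)]
            / [1 - sum_{j=1..k-1} phi_{k-1,j} rho(j)],
  phi_{k,j} = phi_{k-1,j} - phi_{kk} phi_{k-1,k-j},  j = 1..k-1.
Step k = 1:
  phi_11 = rho(1) = 0.3465.
Step k = 2:
  phi_22 = [rho(2) - phi_11 rho(1)] / [1 - phi_11 rho(1)] = [-0.1657 - (0.3465)(0.3465)] / [1 - (0.3465)(0.3465)]
         = -0.28576225 / 0.87993775 = -0.324753.
  Update: phi_21 = phi_11 - phi_22 phi_11 = 0.3465 - (-0.324753)(0.3465) = 0.459027.
Step k = 3:
  phi_33 = [rho(3) - phi_21 rho(2) - phi_22 rho(1)] / [1 - phi_21 rho(1) - phi_22 rho(2)]
    numerator   = -0.4334 - (0.459027)(-0.1657) - (-0.324753)(0.3465) = -0.24481241
    denominator = 1 - (0.459027)(0.3465) - (-0.324753)(-0.1657) = 0.78713566
  phi_33 = -0.24481241 / 0.78713566 = -0.311.
Therefore phi_{33} = -0.3110.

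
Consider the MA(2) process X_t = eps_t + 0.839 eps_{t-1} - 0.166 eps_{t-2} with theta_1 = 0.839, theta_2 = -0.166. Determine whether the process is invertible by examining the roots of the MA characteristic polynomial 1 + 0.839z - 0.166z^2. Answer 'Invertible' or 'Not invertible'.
\text{Not invertible}

The MA(q) characteristic polynomial is P(z) = 1 + 0.839z - 0.166z^2.
Invertibility requires all roots to lie outside the unit circle, i.e. |z| > 1 for every root.
Set 1 + (0.839) z + (-0.166) z^2 = 0, i.e. a z^2 + b z + c = 0 with a = -0.166, b = 0.839, c = 1.
Discriminant D = b^2 - 4ac = (0.839)^2 - 4*(-0.166)*1 = 0.703921 - (-0.664) = 1.367921.
D >= 0, so the roots are real: z = (-b +/- sqrt(D)) / (2a) = (-0.839 +/- 1.169582) / (-0.332).
  z_1 = (-0.839 + 1.169582) / (-0.332) = -0.9957,   |z_1| = 0.9957.
  z_2 = (-0.839 - 1.169582) / (-0.332) = 6.0499,   |z_2| = 6.0499.
Moduli of all roots: 0.9957, 6.0499.
All moduli strictly greater than 1? No.
Verdict: Not invertible.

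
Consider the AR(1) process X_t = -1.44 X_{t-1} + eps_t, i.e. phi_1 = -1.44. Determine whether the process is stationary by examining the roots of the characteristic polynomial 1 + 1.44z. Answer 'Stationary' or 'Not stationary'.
\text{Not stationary}

The AR(p) characteristic polynomial is P(z) = 1 + 1.44z.
Stationarity requires all roots to lie outside the unit circle, i.e. |z| > 1 for every root.
This is linear in z: 1 + (1.44) z = 0  =>  z = -1/(1.44) = -0.694444,  |z| = 0.694444.
Moduli of all roots: 0.6944.
All moduli strictly greater than 1? No.
Verdict: Not stationary.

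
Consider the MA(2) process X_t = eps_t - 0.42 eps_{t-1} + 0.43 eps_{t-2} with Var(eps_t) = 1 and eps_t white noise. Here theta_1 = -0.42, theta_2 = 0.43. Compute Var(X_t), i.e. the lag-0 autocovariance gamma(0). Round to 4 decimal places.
\gamma(0) = 1.3613

For an MA(q) process X_t = eps_t + sum_i theta_i eps_{t-i} with
Var(eps_t) = sigma^2, the variance is
  gamma(0) = sigma^2 * (1 + sum_i theta_i^2).
  sum_i theta_i^2 = (-0.42)^2 + (0.43)^2 = 0.1764 + 0.1849 = 0.3613.
  gamma(0) = 1 * (1 + 0.3613) = 1 * 1.3613 = 1.3613.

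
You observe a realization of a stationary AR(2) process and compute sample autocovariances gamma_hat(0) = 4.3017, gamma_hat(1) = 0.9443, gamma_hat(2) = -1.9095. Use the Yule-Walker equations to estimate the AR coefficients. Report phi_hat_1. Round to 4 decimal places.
\hat\phi_{1} = 0.3330

The Yule-Walker equations for an AR(p) process read, in matrix form,
  Gamma_p phi = r_p,   with   (Gamma_p)_{ij} = gamma(|i - j|),
                       (r_p)_i = gamma(i),   i,j = 1..p.
Substitute the sample gammas (Toeplitz matrix and right-hand side of size 2):
  Gamma_p = [[4.3017, 0.9443], [0.9443, 4.3017]]
  r_p     = [0.9443, -1.9095]
Written out:
  4.3017 phi_1 + 0.9443 phi_2 = 0.9443
  0.9443 phi_1 + 4.3017 phi_2 = -1.9095
Solve by Cramer's rule:
  det = gamma(0)^2 - gamma(1)^2 = (4.3017)^2 - (0.9443)^2 = 18.50462289 - 0.89170249 = 17.6129204
  phi_hat_1 = [gamma(1) gamma(0) - gamma(1) gamma(2)] / det = [(0.9443)(4.3017) - (0.9443)(-1.9095)] / 17.6129204 = 5.86523616 / 17.6129204 = 0.333
  phi_hat_2 = [gamma(0) gamma(2) - gamma(1)^2] / det = [(4.3017)(-1.9095) - (0.9443)^2] / 17.6129204 = -9.10579864 / 17.6129204 = -0.517
So phi_hat = [0.3330, -0.5170].
Therefore phi_hat_1 = 0.3330.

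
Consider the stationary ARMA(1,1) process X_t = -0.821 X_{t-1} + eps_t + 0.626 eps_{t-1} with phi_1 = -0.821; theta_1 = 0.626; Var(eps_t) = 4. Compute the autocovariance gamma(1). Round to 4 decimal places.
\gamma(1) = -1.1631

Multiply the model equation by X_{t-k} and take expectations. With theta_0 = psi_0 = 1 and psi_j the MA(infinity) weights, this gives
  gamma(k) - sum_i phi_i gamma(k-i) = c_k,
  c_k = sigma^2 * sum_{j=k..q} theta_j psi_{j-k}   (c_k = 0 for k > q),
using gamma(-m) = gamma(m).
psi-weights needed (psi_j = theta_j + sum_i phi_i psi_{j-i}):
  psi_1 = theta_1 + phi_1 = 0.626 + (-0.821) = -0.195
Right-hand sides:
  c_0 = sigma^2 (1 + theta_1 psi_1) = 4 * (1 + (0.626)(-0.195)) = 4 * 0.87793 = 3.51172
  c_1 = sigma^2 theta_1 = 4 * (0.626) = 2.504
  c_2 = 0
Equations for k = 0 and k = 1 (AR order 1):
  gamma(0) = phi_1 gamma(1) + c_0
  gamma(1) = phi_1 gamma(0) + c_1
Substituting the second into the first: gamma(0) (1 - phi_1^2) = c_0 + phi_1 c_1, so
  gamma(0) = (c_0 + phi_1 c_1) / (1 - phi_1^2) = (3.51172 + (-0.821)(2.504)) / (1 - (-0.821)^2) = 1.455936 / 0.325959 = 4.466623.
  gamma(1) = phi_1 gamma(0) + c_1 = (-0.821)(4.466623) + (2.504) = -1.163098.
Therefore gamma(1) = -1.1631 (to 4 decimal places).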